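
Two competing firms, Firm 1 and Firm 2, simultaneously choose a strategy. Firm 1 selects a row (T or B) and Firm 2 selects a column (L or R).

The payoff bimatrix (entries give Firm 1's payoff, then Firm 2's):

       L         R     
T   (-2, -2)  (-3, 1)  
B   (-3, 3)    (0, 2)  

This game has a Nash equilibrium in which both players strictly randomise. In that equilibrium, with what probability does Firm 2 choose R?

Let c be the probability that Firm 2 plays L. In a completely mixed equilibrium, Firm 1 must be indifferent between T and B.
Firm 1's expected payoff from T is −2c − 3(1−c); from B it is −3c.
Setting these equal: c − 3 = −3c, so c = 3/4.
Therefore Firm 2 plays R with probability 1 − 3/4 = 1/4.

1/4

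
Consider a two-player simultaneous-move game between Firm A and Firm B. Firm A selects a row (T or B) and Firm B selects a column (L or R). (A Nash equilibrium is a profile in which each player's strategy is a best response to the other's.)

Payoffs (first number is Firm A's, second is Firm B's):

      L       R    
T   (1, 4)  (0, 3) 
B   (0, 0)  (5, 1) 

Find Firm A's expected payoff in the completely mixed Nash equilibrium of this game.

First find y, the probability Firm B plays L, from Firm A's indifference between T and B: y = 5(1−y), giving y = 5/6.
Since Firm A is indifferent in equilibrium, Firm A's expected payoff equals the payoff from either row against (5/6, 1/6). Using T: (5/6) = 5/6.

5/6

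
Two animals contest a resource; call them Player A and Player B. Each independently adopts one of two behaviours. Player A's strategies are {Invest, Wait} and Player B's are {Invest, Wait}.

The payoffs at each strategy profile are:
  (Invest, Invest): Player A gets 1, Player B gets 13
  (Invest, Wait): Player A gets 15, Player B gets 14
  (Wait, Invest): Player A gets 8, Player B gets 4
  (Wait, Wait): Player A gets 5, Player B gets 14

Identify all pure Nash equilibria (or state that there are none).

(Invest, Wait)

(Invest, Invest): Player A prefers Wait (8 > 1); Player B prefers Wait (14 > 13) — not an equilibrium.
(Invest, Wait): Player A gets 15 ≥ 5 from Wait, and Player B gets 14 ≥ 13 from Invest — Nash equilibrium.
(Wait, Invest): Player B prefers Wait (14 > 4) — not an equilibrium.
(Wait, Wait): Player A prefers Invest (15 > 5) — not an equilibrium.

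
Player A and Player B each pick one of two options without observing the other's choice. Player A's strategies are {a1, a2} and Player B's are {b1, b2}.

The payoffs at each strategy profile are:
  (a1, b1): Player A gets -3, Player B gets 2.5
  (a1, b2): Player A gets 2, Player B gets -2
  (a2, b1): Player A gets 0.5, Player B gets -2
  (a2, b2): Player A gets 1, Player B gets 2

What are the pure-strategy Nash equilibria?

(a1, b1): Player A prefers a2 (0.5 > -3) — not an equilibrium.
(a1, b2): Player B prefers b1 (2.5 > -2) — not an equilibrium.
(a2, b1): Player B prefers b2 (2 > -2) — not an equilibrium.
(a2, b2): Player A prefers a1 (2 > 1) — not an equilibrium.

none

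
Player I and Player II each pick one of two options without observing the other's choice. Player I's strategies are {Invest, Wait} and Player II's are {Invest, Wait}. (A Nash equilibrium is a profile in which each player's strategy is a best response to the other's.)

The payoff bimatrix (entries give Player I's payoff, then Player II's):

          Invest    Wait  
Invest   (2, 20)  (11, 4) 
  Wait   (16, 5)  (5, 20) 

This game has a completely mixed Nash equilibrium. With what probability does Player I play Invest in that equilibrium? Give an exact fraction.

15/31

Let r be the probability that Player I plays Invest. In a completely mixed equilibrium, Player II must be indifferent between Invest and Wait.
Player II's expected payoff from Invest is 20r + 5(1−r); from Wait it is 4r + 20(1−r).
Setting these equal: 15r + 5 = −16r + 20, so r = 15/31.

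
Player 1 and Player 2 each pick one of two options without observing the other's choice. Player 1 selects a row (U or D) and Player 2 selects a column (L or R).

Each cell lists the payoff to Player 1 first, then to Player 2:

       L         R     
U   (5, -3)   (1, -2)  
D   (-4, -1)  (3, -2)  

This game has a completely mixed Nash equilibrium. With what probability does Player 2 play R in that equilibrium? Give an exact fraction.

Let y be the probability that Player 2 plays L. In a completely mixed equilibrium, Player 1 must be indifferent between U and D.
Player 1's expected payoff from U is 5y + (1−y); from D it is −4y + 3(1−y).
Setting these equal: 4y + 1 = −7y + 3, so y = 2/11.
Therefore Player 2 plays R with probability 1 − 2/11 = 9/11.

9/11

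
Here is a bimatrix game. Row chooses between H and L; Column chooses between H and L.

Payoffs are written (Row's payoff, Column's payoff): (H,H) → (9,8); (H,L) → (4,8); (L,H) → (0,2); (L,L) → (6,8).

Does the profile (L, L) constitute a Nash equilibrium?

At (L, L), Row earns 6; switching to H would give 4, so Row has no profitable deviation.
Column earns 8; switching to H would give 2, so Column has no profitable deviation.
Neither player can gain by a unilateral deviation, so this profile is a Nash equilibrium.

Yes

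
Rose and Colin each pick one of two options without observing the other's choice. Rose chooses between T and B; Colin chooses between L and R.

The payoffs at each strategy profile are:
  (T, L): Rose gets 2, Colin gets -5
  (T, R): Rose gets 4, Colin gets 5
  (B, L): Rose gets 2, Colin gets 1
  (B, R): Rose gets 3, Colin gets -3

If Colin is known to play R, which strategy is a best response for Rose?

T

Against R, Rose earns 4 from T and 3 from B.
So T is the best response.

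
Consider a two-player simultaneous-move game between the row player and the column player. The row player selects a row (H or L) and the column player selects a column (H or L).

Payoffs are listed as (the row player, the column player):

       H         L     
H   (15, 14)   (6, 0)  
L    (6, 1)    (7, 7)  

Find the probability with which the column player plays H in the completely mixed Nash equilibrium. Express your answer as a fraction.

Let y be the probability that the column player plays H. In a completely mixed equilibrium, the row player must be indifferent between H and L.
The row player's expected payoff from H is 15y + 6(1−y); from L it is 6y + 7(1−y).
Setting these equal: 9y + 6 = −y + 7, so y = 1/10.

1/10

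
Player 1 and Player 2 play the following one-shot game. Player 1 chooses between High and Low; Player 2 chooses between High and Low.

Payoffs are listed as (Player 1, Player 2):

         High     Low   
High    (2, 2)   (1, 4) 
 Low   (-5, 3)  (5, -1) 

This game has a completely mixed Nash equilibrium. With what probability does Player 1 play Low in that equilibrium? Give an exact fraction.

Let x be the probability that Player 1 plays High. In a completely mixed equilibrium, Player 2 must be indifferent between High and Low.
Player 2's expected payoff from High is 2x + 3(1−x); from Low it is 4x − (1−x).
Setting these equal: −x + 3 = 5x − 1, so x = 2/3.
Therefore Player 1 plays Low with probability 1 − 2/3 = 1/3.

1/3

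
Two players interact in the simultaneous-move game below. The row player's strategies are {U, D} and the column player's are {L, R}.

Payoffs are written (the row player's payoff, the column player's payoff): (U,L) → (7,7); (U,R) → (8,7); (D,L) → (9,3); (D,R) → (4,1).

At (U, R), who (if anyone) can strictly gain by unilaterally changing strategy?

The row player at (U, R) earns 8; deviating to D yields 4 — not better.
The column player earns 7; deviating to L yields 7 — not better.
Neither player can strictly improve; the profile is a Nash equilibrium.

Neither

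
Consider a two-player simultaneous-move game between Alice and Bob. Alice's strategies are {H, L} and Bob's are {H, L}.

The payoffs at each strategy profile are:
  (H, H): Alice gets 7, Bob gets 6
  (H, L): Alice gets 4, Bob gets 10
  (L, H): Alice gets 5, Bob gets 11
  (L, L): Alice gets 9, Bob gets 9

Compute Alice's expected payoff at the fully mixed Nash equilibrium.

43/7

First find q, the probability Bob plays H, from Alice's indifference between H and L: 7q + 4(1−q) = 5q + 9(1−q), giving q = 5/7.
Since Alice is indifferent in equilibrium, Alice's expected payoff equals the payoff from either row against (5/7, 2/7). Using H: 7(5/7) + 4(2/7) = 43/7.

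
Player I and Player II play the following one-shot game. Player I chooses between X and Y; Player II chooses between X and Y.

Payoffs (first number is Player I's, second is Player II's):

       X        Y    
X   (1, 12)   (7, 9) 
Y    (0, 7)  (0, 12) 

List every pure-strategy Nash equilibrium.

(X, X): Player I gets 1 ≥ 0 from Y, and Player II gets 12 ≥ 9 from Y — Nash equilibrium.
(X, Y): Player II prefers X (12 > 9) — not an equilibrium.
(Y, X): Player I prefers X (1 > 0); Player II prefers Y (12 > 7) — not an equilibrium.
(Y, Y): Player I prefers X (7 > 0) — not an equilibrium.

(X, X)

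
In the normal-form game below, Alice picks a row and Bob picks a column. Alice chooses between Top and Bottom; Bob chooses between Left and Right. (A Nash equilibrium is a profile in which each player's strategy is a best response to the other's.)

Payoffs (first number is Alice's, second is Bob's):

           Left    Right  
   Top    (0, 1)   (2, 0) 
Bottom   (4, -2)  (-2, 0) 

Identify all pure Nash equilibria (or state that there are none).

(Top, Left): Alice prefers Bottom (4 > 0) — not an equilibrium.
(Top, Right): Bob prefers Left (1 > 0) — not an equilibrium.
(Bottom, Left): Bob prefers Right (0 > -2) — not an equilibrium.
(Bottom, Right): Alice prefers Top (2 > -2) — not an equilibrium.

none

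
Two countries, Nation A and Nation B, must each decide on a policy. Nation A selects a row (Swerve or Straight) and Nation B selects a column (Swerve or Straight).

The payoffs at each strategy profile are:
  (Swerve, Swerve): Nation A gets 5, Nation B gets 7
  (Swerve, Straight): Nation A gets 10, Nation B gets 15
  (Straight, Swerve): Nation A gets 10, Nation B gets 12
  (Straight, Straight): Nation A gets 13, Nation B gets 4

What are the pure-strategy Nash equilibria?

(Straight, Swerve)

(Swerve, Swerve): Nation A prefers Straight (10 > 5); Nation B prefers Straight (15 > 7) — not an equilibrium.
(Swerve, Straight): Nation A prefers Straight (13 > 10) — not an equilibrium.
(Straight, Swerve): Nation A gets 10 ≥ 5 from Swerve, and Nation B gets 12 ≥ 4 from Straight — Nash equilibrium.
(Straight, Straight): Nation B prefers Swerve (12 > 4) — not an equilibrium.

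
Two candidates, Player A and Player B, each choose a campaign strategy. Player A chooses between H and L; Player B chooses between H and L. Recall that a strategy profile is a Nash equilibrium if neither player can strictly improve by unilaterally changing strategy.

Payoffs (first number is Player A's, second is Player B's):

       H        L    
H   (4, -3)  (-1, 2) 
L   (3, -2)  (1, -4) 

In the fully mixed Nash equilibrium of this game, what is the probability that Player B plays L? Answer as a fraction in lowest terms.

1/3

Let y be the probability that Player B plays H. In a completely mixed equilibrium, Player A must be indifferent between H and L.
Player A's expected payoff from H is 4y − (1−y); from L it is 3y + (1−y).
Setting these equal: 5y − 1 = 2y + 1, so y = 2/3.
Therefore Player B plays L with probability 1 − 2/3 = 1/3.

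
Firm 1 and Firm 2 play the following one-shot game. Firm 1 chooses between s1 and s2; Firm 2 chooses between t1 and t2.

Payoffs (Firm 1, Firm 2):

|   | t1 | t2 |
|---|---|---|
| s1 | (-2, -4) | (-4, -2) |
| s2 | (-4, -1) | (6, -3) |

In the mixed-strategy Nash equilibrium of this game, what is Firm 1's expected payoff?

-7/3

First find y, the probability Firm 2 plays t1, from Firm 1's indifference between s1 and s2: −2y − 4(1−y) = −4y + 6(1−y), giving y = 5/6.
Since Firm 1 is indifferent in equilibrium, Firm 1's expected payoff equals the payoff from either row against (5/6, 1/6). Using s1: −2(5/6) − 4(1/6) = -7/3.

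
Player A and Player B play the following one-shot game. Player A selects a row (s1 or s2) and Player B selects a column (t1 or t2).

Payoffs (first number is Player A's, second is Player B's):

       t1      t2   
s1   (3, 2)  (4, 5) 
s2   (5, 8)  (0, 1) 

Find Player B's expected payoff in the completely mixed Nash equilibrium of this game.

19/5

First find p, the probability Player A plays s1, from Player B's indifference between t1 and t2: 2p + 8(1−p) = 5p + (1−p), giving p = 7/10.
Since Player B is indifferent in equilibrium, Player B's expected payoff equals the payoff from either column against (7/10, 3/10). Using t1: 2(7/10) + 8(3/10) = 19/5.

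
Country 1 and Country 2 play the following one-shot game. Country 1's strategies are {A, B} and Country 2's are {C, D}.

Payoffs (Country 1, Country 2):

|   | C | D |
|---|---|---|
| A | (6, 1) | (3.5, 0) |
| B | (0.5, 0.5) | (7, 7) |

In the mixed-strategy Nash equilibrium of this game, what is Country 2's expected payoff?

First find p, the probability Country 1 plays A, from Country 2's indifference between C and D: p + 0.5(1−p) = 7(1−p), giving p = 13/15.
Since Country 2 is indifferent in equilibrium, Country 2's expected payoff equals the payoff from either column against (13/15, 2/15). Using C: (13/15) + 0.5(2/15) = 14/15.

14/15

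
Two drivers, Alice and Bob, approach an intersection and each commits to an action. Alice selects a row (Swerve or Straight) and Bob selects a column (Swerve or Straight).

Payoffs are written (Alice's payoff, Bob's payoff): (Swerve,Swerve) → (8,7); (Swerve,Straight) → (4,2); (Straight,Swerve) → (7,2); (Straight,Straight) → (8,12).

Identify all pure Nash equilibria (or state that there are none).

(Swerve, Swerve) and (Straight, Straight)

(Swerve, Swerve): Alice gets 8 ≥ 7 from Straight, and Bob gets 7 ≥ 2 from Straight — Nash equilibrium.
(Swerve, Straight): Alice prefers Straight (8 > 4); Bob prefers Swerve (7 > 2) — not an equilibrium.
(Straight, Swerve): Alice prefers Swerve (8 > 7); Bob prefers Straight (12 > 2) — not an equilibrium.
(Straight, Straight): Alice gets 8 ≥ 4 from Swerve, and Bob gets 12 ≥ 2 from Swerve — Nash equilibrium.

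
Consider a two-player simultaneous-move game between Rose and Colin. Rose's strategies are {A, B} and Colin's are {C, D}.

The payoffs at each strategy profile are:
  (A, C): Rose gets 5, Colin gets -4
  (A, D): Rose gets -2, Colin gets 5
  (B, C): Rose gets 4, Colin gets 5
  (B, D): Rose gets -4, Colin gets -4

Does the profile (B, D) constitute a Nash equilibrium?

At (B, D), Rose earns -4; switching to A would give -2, so Rose would deviate.
Colin earns -4; switching to C would give 5, so Colin would deviate.
Since at least one player can profitably deviate, this is not a Nash equilibrium.

No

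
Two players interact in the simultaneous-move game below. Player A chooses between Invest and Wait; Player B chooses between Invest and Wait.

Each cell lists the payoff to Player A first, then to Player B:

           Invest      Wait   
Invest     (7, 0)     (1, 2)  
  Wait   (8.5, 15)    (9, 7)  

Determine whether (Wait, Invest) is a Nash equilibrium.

At (Wait, Invest), Player A earns 8.5; switching to Invest would give 7, so Player A has no profitable deviation.
Player B earns 15; switching to Wait would give 7, so Player B has no profitable deviation.
Neither player can gain by a unilateral deviation, so this profile is a Nash equilibrium.

Yes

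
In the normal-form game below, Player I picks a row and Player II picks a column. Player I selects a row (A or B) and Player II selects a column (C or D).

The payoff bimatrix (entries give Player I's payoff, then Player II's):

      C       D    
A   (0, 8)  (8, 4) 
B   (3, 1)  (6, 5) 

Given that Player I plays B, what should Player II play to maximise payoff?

Against B, Player II earns 1 from C and 5 from D.
So D is the best response.

D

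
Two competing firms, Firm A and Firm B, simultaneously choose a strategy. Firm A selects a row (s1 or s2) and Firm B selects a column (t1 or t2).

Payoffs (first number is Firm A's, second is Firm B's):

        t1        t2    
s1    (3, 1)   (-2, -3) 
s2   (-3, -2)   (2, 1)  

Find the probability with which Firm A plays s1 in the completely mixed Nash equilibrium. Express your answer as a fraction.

Let p be the probability that Firm A plays s1. In a completely mixed equilibrium, Firm B must be indifferent between t1 and t2.
Firm B's expected payoff from t1 is p − 2(1−p); from t2 it is −3p + (1−p).
Setting these equal: 3p − 2 = −4p + 1, so p = 3/7.

3/7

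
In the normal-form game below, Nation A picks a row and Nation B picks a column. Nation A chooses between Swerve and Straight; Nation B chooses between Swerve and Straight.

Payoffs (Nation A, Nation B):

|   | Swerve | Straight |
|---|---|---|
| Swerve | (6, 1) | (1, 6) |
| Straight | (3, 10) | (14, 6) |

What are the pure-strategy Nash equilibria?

none

(Swerve, Swerve): Nation B prefers Straight (6 > 1) — not an equilibrium.
(Swerve, Straight): Nation A prefers Straight (14 > 1) — not an equilibrium.
(Straight, Swerve): Nation A prefers Swerve (6 > 3) — not an equilibrium.
(Straight, Straight): Nation B prefers Swerve (10 > 6) — not an equilibrium.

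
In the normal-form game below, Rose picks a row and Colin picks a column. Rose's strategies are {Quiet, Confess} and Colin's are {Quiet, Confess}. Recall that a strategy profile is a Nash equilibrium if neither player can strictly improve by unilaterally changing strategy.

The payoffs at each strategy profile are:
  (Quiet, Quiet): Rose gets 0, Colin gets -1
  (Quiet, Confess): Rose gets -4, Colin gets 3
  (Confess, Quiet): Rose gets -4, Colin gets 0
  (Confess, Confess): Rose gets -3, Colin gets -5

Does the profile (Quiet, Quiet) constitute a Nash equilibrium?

No

At (Quiet, Quiet), Rose earns 0; switching to Confess would give -4, so Rose has no profitable deviation.
Colin earns -1; switching to Confess would give 3, so Colin would deviate.
Since at least one player can profitably deviate, this is not a Nash equilibrium.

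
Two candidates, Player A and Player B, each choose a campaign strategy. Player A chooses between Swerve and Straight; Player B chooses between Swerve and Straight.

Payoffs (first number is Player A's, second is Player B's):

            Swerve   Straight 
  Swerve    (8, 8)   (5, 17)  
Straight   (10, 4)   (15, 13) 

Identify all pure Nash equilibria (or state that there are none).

(Straight, Straight)

(Swerve, Swerve): Player A prefers Straight (10 > 8); Player B prefers Straight (17 > 8) — not an equilibrium.
(Swerve, Straight): Player A prefers Straight (15 > 5) — not an equilibrium.
(Straight, Swerve): Player B prefers Straight (13 > 4) — not an equilibrium.
(Straight, Straight): Player A gets 15 ≥ 5 from Swerve, and Player B gets 13 ≥ 4 from Swerve — Nash equilibrium.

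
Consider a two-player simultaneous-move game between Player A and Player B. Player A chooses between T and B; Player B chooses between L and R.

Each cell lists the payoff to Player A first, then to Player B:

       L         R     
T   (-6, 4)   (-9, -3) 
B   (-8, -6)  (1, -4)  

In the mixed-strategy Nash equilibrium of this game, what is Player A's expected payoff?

First find q, the probability Player B plays L, from Player A's indifference between T and B: −6q − 9(1−q) = −8q + (1−q), giving q = 5/6.
Since Player A is indifferent in equilibrium, Player A's expected payoff equals the payoff from either row against (5/6, 1/6). Using T: −6(5/6) − 9(1/6) = -13/2.

-13/2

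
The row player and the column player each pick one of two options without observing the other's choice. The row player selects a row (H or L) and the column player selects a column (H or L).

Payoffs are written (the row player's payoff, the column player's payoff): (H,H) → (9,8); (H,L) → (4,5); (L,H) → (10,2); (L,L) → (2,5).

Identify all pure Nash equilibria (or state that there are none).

none

(H, H): the row player prefers L (10 > 9) — not an equilibrium.
(H, L): the column player prefers H (8 > 5) — not an equilibrium.
(L, H): the column player prefers L (5 > 2) — not an equilibrium.
(L, L): the row player prefers H (4 > 2) — not an equilibrium.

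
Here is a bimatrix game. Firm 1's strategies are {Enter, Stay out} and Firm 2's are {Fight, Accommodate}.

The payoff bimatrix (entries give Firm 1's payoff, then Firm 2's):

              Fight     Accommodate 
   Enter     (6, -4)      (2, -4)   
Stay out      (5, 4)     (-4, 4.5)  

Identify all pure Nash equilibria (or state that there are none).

(Enter, Fight) and (Enter, Accommodate)

(Enter, Fight): Firm 1 gets 6 ≥ 5 from Stay out, and Firm 2 gets -4 ≥ -4 from Accommodate — Nash equilibrium.
(Enter, Accommodate): Firm 1 gets 2 ≥ -4 from Stay out, and Firm 2 gets -4 ≥ -4 from Fight — Nash equilibrium.
(Stay out, Fight): Firm 1 prefers Enter (6 > 5); Firm 2 prefers Accommodate (4.5 > 4) — not an equilibrium.
(Stay out, Accommodate): Firm 1 prefers Enter (2 > -4) — not an equilibrium.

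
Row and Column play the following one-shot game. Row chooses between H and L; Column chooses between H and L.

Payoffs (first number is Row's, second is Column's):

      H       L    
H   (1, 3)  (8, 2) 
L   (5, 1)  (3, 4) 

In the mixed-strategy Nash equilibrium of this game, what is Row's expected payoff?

First find y, the probability Column plays H, from Row's indifference between H and L: y + 8(1−y) = 5y + 3(1−y), giving y = 5/9.
Since Row is indifferent in equilibrium, Row's expected payoff equals the payoff from either row against (5/9, 4/9). Using H: (5/9) + 8(4/9) = 37/9.

37/9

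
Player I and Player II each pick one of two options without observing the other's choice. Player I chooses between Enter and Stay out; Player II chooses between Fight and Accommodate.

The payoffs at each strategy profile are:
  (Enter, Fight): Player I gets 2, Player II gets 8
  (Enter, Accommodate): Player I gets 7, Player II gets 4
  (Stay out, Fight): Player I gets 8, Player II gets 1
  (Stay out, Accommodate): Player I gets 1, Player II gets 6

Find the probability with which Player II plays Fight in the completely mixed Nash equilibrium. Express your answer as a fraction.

Let y be the probability that Player II plays Fight. In a completely mixed equilibrium, Player I must be indifferent between Enter and Stay out.
Player I's expected payoff from Enter is 2y + 7(1−y); from Stay out it is 8y + (1−y).
Setting these equal: −5y + 7 = 7y + 1, so y = 1/2.

1/2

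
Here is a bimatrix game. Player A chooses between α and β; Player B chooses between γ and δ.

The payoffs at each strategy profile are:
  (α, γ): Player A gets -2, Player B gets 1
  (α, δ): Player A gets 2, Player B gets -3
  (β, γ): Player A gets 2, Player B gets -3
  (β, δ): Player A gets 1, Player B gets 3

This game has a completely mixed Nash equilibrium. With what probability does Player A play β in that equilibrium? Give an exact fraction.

Let p be the probability that Player A plays α. In a completely mixed equilibrium, Player B must be indifferent between γ and δ.
Player B's expected payoff from γ is p − 3(1−p); from δ it is −3p + 3(1−p).
Setting these equal: 4p − 3 = −6p + 3, so p = 3/5.
Therefore Player A plays β with probability 1 − 3/5 = 2/5.

2/5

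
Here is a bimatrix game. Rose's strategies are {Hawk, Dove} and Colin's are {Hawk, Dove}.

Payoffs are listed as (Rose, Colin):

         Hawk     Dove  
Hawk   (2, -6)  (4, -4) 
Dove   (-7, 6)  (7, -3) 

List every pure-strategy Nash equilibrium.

none

(Hawk, Hawk): Colin prefers Dove (-4 > -6) — not an equilibrium.
(Hawk, Dove): Rose prefers Dove (7 > 4) — not an equilibrium.
(Dove, Hawk): Rose prefers Hawk (2 > -7) — not an equilibrium.
(Dove, Dove): Colin prefers Hawk (6 > -3) — not an equilibrium.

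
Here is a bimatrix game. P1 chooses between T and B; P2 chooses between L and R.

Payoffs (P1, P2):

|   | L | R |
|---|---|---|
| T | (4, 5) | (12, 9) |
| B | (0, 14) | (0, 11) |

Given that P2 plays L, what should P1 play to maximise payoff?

T

Against L, P1 earns 4 from T and 0 from B.
So T is the best response.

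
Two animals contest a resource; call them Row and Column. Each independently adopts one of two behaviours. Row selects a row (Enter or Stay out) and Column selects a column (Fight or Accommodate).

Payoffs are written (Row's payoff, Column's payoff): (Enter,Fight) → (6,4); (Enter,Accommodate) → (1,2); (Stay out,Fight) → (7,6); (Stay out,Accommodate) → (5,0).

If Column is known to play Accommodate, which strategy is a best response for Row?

Stay out

Against Accommodate, Row earns 1 from Enter and 5 from Stay out.
So Stay out is the best response.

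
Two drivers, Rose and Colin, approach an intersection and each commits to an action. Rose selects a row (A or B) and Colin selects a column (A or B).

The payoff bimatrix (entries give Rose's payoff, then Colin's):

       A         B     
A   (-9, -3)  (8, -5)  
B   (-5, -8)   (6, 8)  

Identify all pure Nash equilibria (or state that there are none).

(A, A): Rose prefers B (-5 > -9) — not an equilibrium.
(A, B): Colin prefers A (-3 > -5) — not an equilibrium.
(B, A): Colin prefers B (8 > -8) — not an equilibrium.
(B, B): Rose prefers A (8 > 6) — not an equilibrium.

none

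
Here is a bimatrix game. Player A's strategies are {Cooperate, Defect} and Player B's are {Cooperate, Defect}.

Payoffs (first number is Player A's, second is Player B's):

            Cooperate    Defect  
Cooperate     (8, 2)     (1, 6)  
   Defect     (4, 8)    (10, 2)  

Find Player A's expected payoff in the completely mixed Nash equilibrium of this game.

First find y, the probability Player B plays Cooperate, from Player A's indifference between Cooperate and Defect: 8y + (1−y) = 4y + 10(1−y), giving y = 9/13.
Since Player A is indifferent in equilibrium, Player A's expected payoff equals the payoff from either row against (9/13, 4/13). Using Cooperate: 8(9/13) + (4/13) = 76/13.

76/13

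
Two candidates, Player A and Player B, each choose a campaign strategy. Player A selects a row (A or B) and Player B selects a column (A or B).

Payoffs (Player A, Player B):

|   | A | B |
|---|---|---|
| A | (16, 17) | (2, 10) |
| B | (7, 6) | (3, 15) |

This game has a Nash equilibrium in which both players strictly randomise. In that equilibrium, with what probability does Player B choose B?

Let y be the probability that Player B plays A. In a completely mixed equilibrium, Player A must be indifferent between A and B.
Player A's expected payoff from A is 16y + 2(1−y); from B it is 7y + 3(1−y).
Setting these equal: 14y + 2 = 4y + 3, so y = 1/10.
Therefore Player B plays B with probability 1 − 1/10 = 9/10.

9/10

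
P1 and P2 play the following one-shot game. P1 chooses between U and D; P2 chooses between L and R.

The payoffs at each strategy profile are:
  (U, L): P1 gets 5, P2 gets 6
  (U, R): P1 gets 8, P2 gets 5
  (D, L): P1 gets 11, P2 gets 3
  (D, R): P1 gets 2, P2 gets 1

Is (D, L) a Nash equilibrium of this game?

At (D, L), P1 earns 11; switching to U would give 5, so P1 has no profitable deviation.
P2 earns 3; switching to R would give 1, so P2 has no profitable deviation.
Neither player can gain by a unilateral deviation, so this profile is a Nash equilibrium.

Yes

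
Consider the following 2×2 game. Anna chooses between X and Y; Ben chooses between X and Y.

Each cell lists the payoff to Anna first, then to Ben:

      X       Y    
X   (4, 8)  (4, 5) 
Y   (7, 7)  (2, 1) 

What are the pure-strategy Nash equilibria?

(Y, X)

(X, X): Anna prefers Y (7 > 4) — not an equilibrium.
(X, Y): Ben prefers X (8 > 5) — not an equilibrium.
(Y, X): Anna gets 7 ≥ 4 from X, and Ben gets 7 ≥ 1 from Y — Nash equilibrium.
(Y, Y): Anna prefers X (4 > 2); Ben prefers X (7 > 1) — not an equilibrium.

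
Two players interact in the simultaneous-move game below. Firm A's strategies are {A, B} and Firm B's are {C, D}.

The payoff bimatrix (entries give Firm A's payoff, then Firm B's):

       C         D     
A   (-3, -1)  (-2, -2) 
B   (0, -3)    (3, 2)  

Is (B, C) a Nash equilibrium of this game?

No

At (B, C), Firm A earns 0; switching to A would give -3, so Firm A has no profitable deviation.
Firm B earns -3; switching to D would give 2, so Firm B would deviate.
Since at least one player can profitably deviate, this is not a Nash equilibrium.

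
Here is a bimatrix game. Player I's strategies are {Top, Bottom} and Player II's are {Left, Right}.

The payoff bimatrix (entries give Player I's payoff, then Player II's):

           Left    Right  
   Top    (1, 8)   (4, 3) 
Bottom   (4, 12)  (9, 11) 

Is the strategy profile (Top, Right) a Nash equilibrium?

No

At (Top, Right), Player I earns 4; switching to Bottom would give 9, so Player I would deviate.
Player II earns 3; switching to Left would give 8, so Player II would deviate.
Since at least one player can profitably deviate, this is not a Nash equilibrium.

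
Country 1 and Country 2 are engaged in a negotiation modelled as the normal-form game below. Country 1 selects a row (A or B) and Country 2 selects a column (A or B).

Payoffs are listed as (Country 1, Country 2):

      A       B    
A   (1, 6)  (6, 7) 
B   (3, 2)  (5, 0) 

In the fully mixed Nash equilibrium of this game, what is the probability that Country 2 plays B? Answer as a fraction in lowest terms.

2/3

Let y be the probability that Country 2 plays A. In a completely mixed equilibrium, Country 1 must be indifferent between A and B.
Country 1's expected payoff from A is y + 6(1−y); from B it is 3y + 5(1−y).
Setting these equal: −5y + 6 = −2y + 5, so y = 1/3.
Therefore Country 2 plays B with probability 1 − 1/3 = 2/3.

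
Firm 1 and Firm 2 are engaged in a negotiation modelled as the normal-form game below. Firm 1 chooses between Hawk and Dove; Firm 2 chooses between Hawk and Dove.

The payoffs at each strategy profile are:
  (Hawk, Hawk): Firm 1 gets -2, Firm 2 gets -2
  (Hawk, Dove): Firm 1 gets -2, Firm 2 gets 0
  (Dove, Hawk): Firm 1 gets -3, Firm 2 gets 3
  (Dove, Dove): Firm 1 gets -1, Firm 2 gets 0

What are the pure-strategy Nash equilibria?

none

(Hawk, Hawk): Firm 2 prefers Dove (0 > -2) — not an equilibrium.
(Hawk, Dove): Firm 1 prefers Dove (-1 > -2) — not an equilibrium.
(Dove, Hawk): Firm 1 prefers Hawk (-2 > -3) — not an equilibrium.
(Dove, Dove): Firm 2 prefers Hawk (3 > 0) — not an equilibrium.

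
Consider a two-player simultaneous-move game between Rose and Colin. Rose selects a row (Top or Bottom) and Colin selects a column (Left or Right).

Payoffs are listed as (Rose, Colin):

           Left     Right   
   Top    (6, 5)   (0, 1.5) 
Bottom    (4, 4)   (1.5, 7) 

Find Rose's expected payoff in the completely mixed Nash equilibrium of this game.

First find y, the probability Colin plays Left, from Rose's indifference between Top and Bottom: 6y = 4y + 1.5(1−y), giving y = 3/7.
Since Rose is indifferent in equilibrium, Rose's expected payoff equals the payoff from either row against (3/7, 4/7). Using Top: 6(3/7) = 18/7.

18/7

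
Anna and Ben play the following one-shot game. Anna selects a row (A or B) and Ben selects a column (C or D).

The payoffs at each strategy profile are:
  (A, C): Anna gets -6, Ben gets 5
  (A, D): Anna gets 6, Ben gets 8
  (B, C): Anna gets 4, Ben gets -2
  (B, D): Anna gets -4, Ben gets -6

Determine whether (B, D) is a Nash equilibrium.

No

At (B, D), Anna earns -4; switching to A would give 6, so Anna would deviate.
Ben earns -6; switching to C would give -2, so Ben would deviate.
Since at least one player can profitably deviate, this is not a Nash equilibrium.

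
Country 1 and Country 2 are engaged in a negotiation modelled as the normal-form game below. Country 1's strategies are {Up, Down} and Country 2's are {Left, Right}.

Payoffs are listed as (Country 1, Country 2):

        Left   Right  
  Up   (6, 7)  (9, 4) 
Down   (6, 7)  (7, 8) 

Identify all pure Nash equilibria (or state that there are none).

(Up, Left): Country 1 gets 6 ≥ 6 from Down, and Country 2 gets 7 ≥ 4 from Right — Nash equilibrium.
(Up, Right): Country 2 prefers Left (7 > 4) — not an equilibrium.
(Down, Left): Country 2 prefers Right (8 > 7) — not an equilibrium.
(Down, Right): Country 1 prefers Up (9 > 7) — not an equilibrium.

(Up, Left)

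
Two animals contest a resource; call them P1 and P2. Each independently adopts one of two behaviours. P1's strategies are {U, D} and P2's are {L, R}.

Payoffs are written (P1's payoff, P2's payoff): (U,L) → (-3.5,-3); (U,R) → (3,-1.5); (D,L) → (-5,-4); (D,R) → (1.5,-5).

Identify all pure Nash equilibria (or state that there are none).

(U, R)

(U, L): P2 prefers R (-1.5 > -3) — not an equilibrium.
(U, R): P1 gets 3 ≥ 1.5 from D, and P2 gets -1.5 ≥ -3 from L — Nash equilibrium.
(D, L): P1 prefers U (-3.5 > -5) — not an equilibrium.
(D, R): P1 prefers U (3 > 1.5); P2 prefers L (-4 > -5) — not an equilibrium.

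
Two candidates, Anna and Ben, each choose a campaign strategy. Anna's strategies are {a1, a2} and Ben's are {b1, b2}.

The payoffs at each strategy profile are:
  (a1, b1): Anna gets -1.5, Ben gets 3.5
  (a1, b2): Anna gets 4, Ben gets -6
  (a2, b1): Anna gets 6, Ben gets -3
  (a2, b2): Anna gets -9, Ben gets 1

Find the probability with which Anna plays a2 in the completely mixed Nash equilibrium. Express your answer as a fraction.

19/27

Let r be the probability that Anna plays a1. In a completely mixed equilibrium, Ben must be indifferent between b1 and b2.
Ben's expected payoff from b1 is 3.5r − 3(1−r); from b2 it is −6r + (1−r).
Setting these equal: 6.5r − 3 = −7r + 1, so r = 8/27.
Therefore Anna plays a2 with probability 1 − 8/27 = 19/27.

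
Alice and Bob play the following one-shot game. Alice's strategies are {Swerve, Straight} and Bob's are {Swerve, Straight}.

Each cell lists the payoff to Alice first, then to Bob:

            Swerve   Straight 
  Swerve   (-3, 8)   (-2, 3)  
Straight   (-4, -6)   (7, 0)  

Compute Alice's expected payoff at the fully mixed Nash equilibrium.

-29/10

First find q, the probability Bob plays Swerve, from Alice's indifference between Swerve and Straight: −3q − 2(1−q) = −4q + 7(1−q), giving q = 9/10.
Since Alice is indifferent in equilibrium, Alice's expected payoff equals the payoff from either row against (9/10, 1/10). Using Swerve: −3(9/10) − 2(1/10) = -29/10.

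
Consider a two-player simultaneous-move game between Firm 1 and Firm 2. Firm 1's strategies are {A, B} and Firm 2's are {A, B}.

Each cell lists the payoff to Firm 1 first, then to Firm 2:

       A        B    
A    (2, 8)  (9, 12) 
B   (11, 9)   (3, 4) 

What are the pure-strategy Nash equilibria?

(A, B) and (B, A)

(A, A): Firm 1 prefers B (11 > 2); Firm 2 prefers B (12 > 8) — not an equilibrium.
(A, B): Firm 1 gets 9 ≥ 3 from B, and Firm 2 gets 12 ≥ 8 from A — Nash equilibrium.
(B, A): Firm 1 gets 11 ≥ 2 from A, and Firm 2 gets 9 ≥ 4 from B — Nash equilibrium.
(B, B): Firm 1 prefers A (9 > 3); Firm 2 prefers A (9 > 4) — not an equilibrium.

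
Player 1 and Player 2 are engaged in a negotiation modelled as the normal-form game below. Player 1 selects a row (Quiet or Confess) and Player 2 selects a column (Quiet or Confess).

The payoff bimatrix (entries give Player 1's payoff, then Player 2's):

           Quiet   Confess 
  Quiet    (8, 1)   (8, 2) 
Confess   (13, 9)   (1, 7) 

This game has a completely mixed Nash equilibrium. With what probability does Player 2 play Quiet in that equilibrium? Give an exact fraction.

Let y be the probability that Player 2 plays Quiet. In a completely mixed equilibrium, Player 1 must be indifferent between Quiet and Confess.
Player 1's expected payoff from Quiet is 8y + 8(1−y); from Confess it is 13y + (1−y).
Setting these equal: 8 = 12y + 1, so y = 7/12.

7/12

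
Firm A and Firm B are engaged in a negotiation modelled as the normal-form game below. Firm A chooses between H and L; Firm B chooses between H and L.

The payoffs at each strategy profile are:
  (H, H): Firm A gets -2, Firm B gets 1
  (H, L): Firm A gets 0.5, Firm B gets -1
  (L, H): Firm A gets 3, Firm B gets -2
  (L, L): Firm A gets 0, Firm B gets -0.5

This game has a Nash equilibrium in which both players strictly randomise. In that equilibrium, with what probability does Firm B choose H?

Let c be the probability that Firm B plays H. In a completely mixed equilibrium, Firm A must be indifferent between H and L.
Firm A's expected payoff from H is −2c + 0.5(1−c); from L it is 3c.
Setting these equal: −2.5c + 0.5 = 3c, so c = 1/11.

1/11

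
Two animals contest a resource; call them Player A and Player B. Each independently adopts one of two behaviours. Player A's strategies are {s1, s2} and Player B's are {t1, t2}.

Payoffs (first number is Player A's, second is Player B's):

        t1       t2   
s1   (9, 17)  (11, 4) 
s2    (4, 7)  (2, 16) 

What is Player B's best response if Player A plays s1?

t1

Against s1, Player B earns 17 from t1 and 4 from t2.
So t1 is the best response.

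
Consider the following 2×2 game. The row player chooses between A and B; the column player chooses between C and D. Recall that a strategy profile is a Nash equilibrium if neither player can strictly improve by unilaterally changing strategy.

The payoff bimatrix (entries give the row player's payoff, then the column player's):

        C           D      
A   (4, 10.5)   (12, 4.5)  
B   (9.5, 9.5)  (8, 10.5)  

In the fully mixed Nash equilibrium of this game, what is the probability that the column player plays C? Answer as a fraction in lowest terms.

8/19

Let y be the probability that the column player plays C. In a completely mixed equilibrium, the row player must be indifferent between A and B.
The row player's expected payoff from A is 4y + 12(1−y); from B it is 9.5y + 8(1−y).
Setting these equal: −8y + 12 = 1.5y + 8, so y = 8/19.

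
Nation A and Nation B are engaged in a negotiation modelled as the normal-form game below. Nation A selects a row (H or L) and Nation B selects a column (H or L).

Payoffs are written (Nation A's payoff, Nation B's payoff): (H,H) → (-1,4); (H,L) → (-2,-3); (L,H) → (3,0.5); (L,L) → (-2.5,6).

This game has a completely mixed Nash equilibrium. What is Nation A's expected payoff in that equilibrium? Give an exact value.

First find y, the probability Nation B plays H, from Nation A's indifference between H and L: −y − 2(1−y) = 3y − 2.5(1−y), giving y = 1/9.
Since Nation A is indifferent in equilibrium, Nation A's expected payoff equals the payoff from either row against (1/9, 8/9). Using H: −(1/9) − 2(8/9) = -17/9.

-17/9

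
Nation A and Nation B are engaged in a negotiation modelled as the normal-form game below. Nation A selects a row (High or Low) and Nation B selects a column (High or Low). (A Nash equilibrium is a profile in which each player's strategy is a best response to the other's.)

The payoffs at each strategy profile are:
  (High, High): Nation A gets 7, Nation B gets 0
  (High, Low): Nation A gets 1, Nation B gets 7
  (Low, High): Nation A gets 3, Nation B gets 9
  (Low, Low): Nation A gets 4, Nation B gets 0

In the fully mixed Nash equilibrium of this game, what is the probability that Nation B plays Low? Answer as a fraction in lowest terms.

4/7

Let c be the probability that Nation B plays High. In a completely mixed equilibrium, Nation A must be indifferent between High and Low.
Nation A's expected payoff from High is 7c + (1−c); from Low it is 3c + 4(1−c).
Setting these equal: 6c + 1 = −c + 4, so c = 3/7.
Therefore Nation B plays Low with probability 1 − 3/7 = 4/7.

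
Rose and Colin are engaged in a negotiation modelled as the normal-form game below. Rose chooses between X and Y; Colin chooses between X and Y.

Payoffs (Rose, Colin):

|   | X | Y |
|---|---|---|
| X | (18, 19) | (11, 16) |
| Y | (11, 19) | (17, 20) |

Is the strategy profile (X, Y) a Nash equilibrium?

No

At (X, Y), Rose earns 11; switching to Y would give 17, so Rose would deviate.
Colin earns 16; switching to X would give 19, so Colin would deviate.
Since at least one player can profitably deviate, this is not a Nash equilibrium.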